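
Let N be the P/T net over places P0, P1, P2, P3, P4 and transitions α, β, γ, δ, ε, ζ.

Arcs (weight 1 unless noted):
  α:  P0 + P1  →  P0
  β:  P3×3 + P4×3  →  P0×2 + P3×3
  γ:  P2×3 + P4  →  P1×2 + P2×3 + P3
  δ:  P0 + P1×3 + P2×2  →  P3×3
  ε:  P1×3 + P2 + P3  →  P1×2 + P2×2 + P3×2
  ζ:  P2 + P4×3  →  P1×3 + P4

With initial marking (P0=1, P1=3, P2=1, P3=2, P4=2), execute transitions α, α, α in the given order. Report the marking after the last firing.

step 1: fire α:  (P0=1, P1=3, P2=1, P3=2, P4=2) → (P0=1, P1=2, P2=1, P3=2, P4=2)
step 2: fire α:  (P0=1, P1=2, P2=1, P3=2, P4=2) → (P0=1, P1=1, P2=1, P3=2, P4=2)
step 3: fire α:  (P0=1, P1=1, P2=1, P3=2, P4=2) → (P0=1, P1=0, P2=1, P3=2, P4=2)

(P0=1, P1=0, P2=1, P3=2, P4=2)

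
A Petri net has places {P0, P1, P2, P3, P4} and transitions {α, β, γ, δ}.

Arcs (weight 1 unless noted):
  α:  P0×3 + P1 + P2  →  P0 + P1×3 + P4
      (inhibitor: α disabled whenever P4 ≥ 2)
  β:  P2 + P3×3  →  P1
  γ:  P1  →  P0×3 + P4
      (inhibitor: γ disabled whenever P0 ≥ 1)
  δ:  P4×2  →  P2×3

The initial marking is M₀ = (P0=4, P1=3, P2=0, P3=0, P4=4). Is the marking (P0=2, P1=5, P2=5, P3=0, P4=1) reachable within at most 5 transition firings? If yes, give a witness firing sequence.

step 1: fire δ:  (P0=4, P1=3, P2=0, P3=0, P4=4) → (P0=4, P1=3, P2=3, P3=0, P4=2)
step 2: fire δ:  (P0=4, P1=3, P2=3, P3=0, P4=2) → (P0=4, P1=3, P2=6, P3=0, P4=0)
step 3: fire α:  (P0=4, P1=3, P2=6, P3=0, P4=0) → (P0=2, P1=5, P2=5, P3=0, P4=1)

YES — reachable via ⟨δ, δ, α⟩ (3 firings)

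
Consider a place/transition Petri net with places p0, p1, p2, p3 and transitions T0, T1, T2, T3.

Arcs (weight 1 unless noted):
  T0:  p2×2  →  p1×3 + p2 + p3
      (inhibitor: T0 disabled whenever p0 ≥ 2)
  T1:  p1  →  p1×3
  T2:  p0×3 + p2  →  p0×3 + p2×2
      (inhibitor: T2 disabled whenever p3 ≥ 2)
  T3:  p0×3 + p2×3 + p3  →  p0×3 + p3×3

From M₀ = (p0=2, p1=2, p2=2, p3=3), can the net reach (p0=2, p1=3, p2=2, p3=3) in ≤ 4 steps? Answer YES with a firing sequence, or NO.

NO — not reachable within 4 firings

depth 0: 1 marking
depth 1: 2 markings reached so far
depth 2: 3 markings reached so far
depth 3: 4 markings reached so far
depth 4: 5 markings reached so far
target is not among the 5 markings reachable within 4 steps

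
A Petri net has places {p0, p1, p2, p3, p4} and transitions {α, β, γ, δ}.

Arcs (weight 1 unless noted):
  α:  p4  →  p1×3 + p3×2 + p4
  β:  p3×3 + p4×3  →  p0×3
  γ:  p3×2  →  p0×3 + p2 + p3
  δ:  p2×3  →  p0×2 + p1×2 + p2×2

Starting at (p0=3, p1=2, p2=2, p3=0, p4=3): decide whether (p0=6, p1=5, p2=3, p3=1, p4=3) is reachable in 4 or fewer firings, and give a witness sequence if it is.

YES — reachable via ⟨α, γ⟩ (2 firings)

step 1: fire α:  (p0=3, p1=2, p2=2, p3=0, p4=3) → (p0=3, p1=5, p2=2, p3=2, p4=3)
step 2: fire γ:  (p0=3, p1=5, p2=2, p3=2, p4=3) → (p0=6, p1=5, p2=3, p3=1, p4=3)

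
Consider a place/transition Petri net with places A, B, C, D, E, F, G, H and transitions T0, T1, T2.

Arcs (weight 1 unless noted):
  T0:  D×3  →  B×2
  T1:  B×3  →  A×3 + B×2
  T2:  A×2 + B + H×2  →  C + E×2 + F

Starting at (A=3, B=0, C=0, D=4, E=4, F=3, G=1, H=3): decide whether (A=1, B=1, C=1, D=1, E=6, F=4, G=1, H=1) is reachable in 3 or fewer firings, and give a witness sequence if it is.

step 1: fire T0:  (A=3, B=0, C=0, D=4, E=4, F=3, G=1, H=3) → (A=3, B=2, C=0, D=1, E=4, F=3, G=1, H=3)
step 2: fire T2:  (A=3, B=2, C=0, D=1, E=4, F=3, G=1, H=3) → (A=1, B=1, C=1, D=1, E=6, F=4, G=1, H=1)

YES — reachable via ⟨T0, T2⟩ (2 firings)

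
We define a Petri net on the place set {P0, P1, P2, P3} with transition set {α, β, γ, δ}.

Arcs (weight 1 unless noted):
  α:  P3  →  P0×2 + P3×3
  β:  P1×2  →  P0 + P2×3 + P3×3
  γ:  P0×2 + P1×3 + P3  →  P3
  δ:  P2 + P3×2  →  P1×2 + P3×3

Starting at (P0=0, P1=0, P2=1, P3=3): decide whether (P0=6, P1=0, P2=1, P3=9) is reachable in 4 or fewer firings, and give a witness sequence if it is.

YES — reachable via ⟨α, α, α⟩ (3 firings)

step 1: fire α:  (P0=0, P1=0, P2=1, P3=3) → (P0=2, P1=0, P2=1, P3=5)
step 2: fire α:  (P0=2, P1=0, P2=1, P3=5) → (P0=4, P1=0, P2=1, P3=7)
step 3: fire α:  (P0=4, P1=0, P2=1, P3=7) → (P0=6, P1=0, P2=1, P3=9)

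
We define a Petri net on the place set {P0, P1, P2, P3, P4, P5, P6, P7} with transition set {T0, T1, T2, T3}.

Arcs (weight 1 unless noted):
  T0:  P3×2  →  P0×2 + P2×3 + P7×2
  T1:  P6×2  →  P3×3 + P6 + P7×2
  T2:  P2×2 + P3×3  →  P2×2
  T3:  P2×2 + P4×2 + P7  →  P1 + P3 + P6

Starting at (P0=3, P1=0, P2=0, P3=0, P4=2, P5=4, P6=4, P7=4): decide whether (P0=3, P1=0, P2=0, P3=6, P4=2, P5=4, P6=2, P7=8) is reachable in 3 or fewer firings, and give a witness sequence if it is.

YES — reachable via ⟨T1, T1⟩ (2 firings)

step 1: fire T1:  (P0=3, P1=0, P2=0, P3=0, P4=2, P5=4, P6=4, P7=4) → (P0=3, P1=0, P2=0, P3=3, P4=2, P5=4, P6=3, P7=6)
step 2: fire T1:  (P0=3, P1=0, P2=0, P3=3, P4=2, P5=4, P6=3, P7=6) → (P0=3, P1=0, P2=0, P3=6, P4=2, P5=4, P6=2, P7=8)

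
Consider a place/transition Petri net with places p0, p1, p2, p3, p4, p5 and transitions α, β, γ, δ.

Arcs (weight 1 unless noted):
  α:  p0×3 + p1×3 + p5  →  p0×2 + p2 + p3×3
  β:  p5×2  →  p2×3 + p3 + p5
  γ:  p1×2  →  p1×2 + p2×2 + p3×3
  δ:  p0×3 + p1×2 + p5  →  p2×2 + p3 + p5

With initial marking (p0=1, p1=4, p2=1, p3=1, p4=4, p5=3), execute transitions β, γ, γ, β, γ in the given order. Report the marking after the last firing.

(p0=1, p1=4, p2=13, p3=12, p4=4, p5=1)

step 1: fire β:  (p0=1, p1=4, p2=1, p3=1, p4=4, p5=3) → (p0=1, p1=4, p2=4, p3=2, p4=4, p5=2)
step 2: fire γ:  (p0=1, p1=4, p2=4, p3=2, p4=4, p5=2) → (p0=1, p1=4, p2=6, p3=5, p4=4, p5=2)
step 3: fire γ:  (p0=1, p1=4, p2=6, p3=5, p4=4, p5=2) → (p0=1, p1=4, p2=8, p3=8, p4=4, p5=2)
step 4: fire β:  (p0=1, p1=4, p2=8, p3=8, p4=4, p5=2) → (p0=1, p1=4, p2=11, p3=9, p4=4, p5=1)
step 5: fire γ:  (p0=1, p1=4, p2=11, p3=9, p4=4, p5=1) → (p0=1, p1=4, p2=13, p3=12, p4=4, p5=1)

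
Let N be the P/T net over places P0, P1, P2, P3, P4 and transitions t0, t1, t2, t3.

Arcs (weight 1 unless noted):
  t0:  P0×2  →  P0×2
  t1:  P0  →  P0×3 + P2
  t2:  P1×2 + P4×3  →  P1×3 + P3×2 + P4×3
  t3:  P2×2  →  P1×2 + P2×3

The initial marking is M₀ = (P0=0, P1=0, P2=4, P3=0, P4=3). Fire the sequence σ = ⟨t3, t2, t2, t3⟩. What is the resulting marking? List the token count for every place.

step 1: fire t3:  (P0=0, P1=0, P2=4, P3=0, P4=3) → (P0=0, P1=2, P2=5, P3=0, P4=3)
step 2: fire t2:  (P0=0, P1=2, P2=5, P3=0, P4=3) → (P0=0, P1=3, P2=5, P3=2, P4=3)
step 3: fire t2:  (P0=0, P1=3, P2=5, P3=2, P4=3) → (P0=0, P1=4, P2=5, P3=4, P4=3)
step 4: fire t3:  (P0=0, P1=4, P2=5, P3=4, P4=3) → (P0=0, P1=6, P2=6, P3=4, P4=3)

(P0=0, P1=6, P2=6, P3=4, P4=3)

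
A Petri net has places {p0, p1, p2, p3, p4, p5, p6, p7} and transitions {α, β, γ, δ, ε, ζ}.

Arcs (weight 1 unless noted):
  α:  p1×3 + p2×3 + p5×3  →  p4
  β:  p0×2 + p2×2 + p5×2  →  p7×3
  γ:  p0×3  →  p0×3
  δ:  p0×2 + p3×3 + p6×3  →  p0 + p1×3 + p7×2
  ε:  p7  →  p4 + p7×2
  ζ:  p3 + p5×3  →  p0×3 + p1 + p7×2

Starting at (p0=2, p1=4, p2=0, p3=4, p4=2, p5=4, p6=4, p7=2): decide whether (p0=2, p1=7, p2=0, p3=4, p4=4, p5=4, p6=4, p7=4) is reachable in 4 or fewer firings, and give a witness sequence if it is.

NO — not reachable within 4 firings

depth 0: 1 marking
depth 1: 4 markings reached so far
depth 2: 8 markings reached so far
depth 3: 12 markings reached so far
depth 4: 16 markings reached so far
target is not among the 16 markings reachable within 4 steps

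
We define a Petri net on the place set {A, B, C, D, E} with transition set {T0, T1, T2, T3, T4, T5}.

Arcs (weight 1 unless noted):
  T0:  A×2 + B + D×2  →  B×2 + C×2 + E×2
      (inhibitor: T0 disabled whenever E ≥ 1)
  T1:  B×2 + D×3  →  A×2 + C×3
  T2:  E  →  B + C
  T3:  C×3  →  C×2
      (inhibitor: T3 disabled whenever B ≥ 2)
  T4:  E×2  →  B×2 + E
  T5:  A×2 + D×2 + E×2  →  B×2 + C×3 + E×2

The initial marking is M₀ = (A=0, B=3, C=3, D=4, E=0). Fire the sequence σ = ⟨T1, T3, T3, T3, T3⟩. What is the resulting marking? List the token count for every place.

step 1: fire T1:  (A=0, B=3, C=3, D=4, E=0) → (A=2, B=1, C=6, D=1, E=0)
step 2: fire T3:  (A=2, B=1, C=6, D=1, E=0) → (A=2, B=1, C=5, D=1, E=0)
step 3: fire T3:  (A=2, B=1, C=5, D=1, E=0) → (A=2, B=1, C=4, D=1, E=0)
step 4: fire T3:  (A=2, B=1, C=4, D=1, E=0) → (A=2, B=1, C=3, D=1, E=0)
step 5: fire T3:  (A=2, B=1, C=3, D=1, E=0) → (A=2, B=1, C=2, D=1, E=0)

(A=2, B=1, C=2, D=1, E=0)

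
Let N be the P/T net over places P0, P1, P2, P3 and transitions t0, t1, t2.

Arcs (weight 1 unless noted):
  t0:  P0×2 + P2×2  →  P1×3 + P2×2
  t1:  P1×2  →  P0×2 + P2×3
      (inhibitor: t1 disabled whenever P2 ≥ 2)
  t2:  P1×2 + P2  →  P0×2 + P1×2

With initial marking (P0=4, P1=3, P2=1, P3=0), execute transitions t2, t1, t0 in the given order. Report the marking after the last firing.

step 1: fire t2:  (P0=4, P1=3, P2=1, P3=0) → (P0=6, P1=3, P2=0, P3=0)
step 2: fire t1:  (P0=6, P1=3, P2=0, P3=0) → (P0=8, P1=1, P2=3, P3=0)
step 3: fire t0:  (P0=8, P1=1, P2=3, P3=0) → (P0=6, P1=4, P2=3, P3=0)

(P0=6, P1=4, P2=3, P3=0)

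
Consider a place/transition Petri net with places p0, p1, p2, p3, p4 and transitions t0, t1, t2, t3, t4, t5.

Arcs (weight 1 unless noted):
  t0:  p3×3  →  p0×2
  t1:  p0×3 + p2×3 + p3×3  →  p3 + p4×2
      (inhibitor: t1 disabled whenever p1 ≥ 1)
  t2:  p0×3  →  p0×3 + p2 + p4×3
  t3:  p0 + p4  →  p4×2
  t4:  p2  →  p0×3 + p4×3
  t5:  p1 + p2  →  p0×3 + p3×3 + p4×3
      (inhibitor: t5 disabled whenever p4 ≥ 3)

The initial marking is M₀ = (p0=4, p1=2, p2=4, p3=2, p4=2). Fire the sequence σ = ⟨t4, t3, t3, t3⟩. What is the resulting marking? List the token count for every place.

step 1: fire t4:  (p0=4, p1=2, p2=4, p3=2, p4=2) → (p0=7, p1=2, p2=3, p3=2, p4=5)
step 2: fire t3:  (p0=7, p1=2, p2=3, p3=2, p4=5) → (p0=6, p1=2, p2=3, p3=2, p4=6)
step 3: fire t3:  (p0=6, p1=2, p2=3, p3=2, p4=6) → (p0=5, p1=2, p2=3, p3=2, p4=7)
step 4: fire t3:  (p0=5, p1=2, p2=3, p3=2, p4=7) → (p0=4, p1=2, p2=3, p3=2, p4=8)

(p0=4, p1=2, p2=3, p3=2, p4=8)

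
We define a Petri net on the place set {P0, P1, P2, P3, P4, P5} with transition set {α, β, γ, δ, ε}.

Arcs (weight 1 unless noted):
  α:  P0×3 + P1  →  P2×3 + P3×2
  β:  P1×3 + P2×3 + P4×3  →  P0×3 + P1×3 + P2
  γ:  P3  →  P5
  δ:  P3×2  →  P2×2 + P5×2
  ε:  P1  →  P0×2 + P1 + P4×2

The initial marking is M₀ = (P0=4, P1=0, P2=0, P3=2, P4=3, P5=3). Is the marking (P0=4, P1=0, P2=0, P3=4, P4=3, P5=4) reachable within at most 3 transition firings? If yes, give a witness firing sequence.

depth 0: 1 marking
depth 1: 3 markings reached so far
depth 2: 4 markings reached so far
depth 3: 4 markings reached so far
(frontier empty at depth 3; search complete)
target is not among the 4 markings reachable within 3 steps

NO — not reachable within 3 firings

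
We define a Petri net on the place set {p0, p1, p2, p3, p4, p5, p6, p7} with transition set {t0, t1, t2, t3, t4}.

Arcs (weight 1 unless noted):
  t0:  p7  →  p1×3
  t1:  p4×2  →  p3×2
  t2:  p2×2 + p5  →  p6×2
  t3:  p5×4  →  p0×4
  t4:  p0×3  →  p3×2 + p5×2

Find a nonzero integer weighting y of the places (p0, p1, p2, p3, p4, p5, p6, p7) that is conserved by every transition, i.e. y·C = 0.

Incidence matrix C (rows=places, cols=transitions):
       t0   t1   t2   t3   t4
   p0   0    0    0    4   -3
   p1   3    0    0    0    0
   p2   0    0   -2    0    0
   p3   0    2    0    0    2
   p4   0   -2    0    0    0
   p5   0    0   -1   -4    2
   p6   0    0    2    0    0
   p7  -1    0    0    0    0

Candidate y = [2, 0, -1, 1, 1, 2, 0, 0]; check y·C column-wise:
  col t0: 2·0 + 0·3 + -1·0 + 1·0 + 1·0 + 2·0 + 0·-1 = 0
  col t1: 2·0 + -1·0 + 1·2 + 1·-2 + 2·0 = 0
  col t2: 2·0 + -1·-2 + 1·0 + 1·0 + 2·-1 + 0·2 = 0
  col t3: 2·4 + -1·0 + 1·0 + 1·0 + 2·-4 = 0
  col t4: 2·-3 + -1·0 + 1·2 + 1·0 + 2·2 = 0

y = (p0:2, p1:0, p2:-1, p3:1, p4:1, p5:2, p6:0, p7:0)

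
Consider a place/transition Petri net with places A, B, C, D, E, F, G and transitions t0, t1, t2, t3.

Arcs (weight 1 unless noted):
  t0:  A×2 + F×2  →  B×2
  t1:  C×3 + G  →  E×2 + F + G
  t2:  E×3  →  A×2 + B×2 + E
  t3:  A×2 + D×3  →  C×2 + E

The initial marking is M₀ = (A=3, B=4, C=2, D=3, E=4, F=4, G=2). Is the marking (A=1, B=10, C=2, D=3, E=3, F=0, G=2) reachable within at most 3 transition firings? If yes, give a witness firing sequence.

depth 0: 1 marking
depth 1: 4 markings reached so far
depth 2: 7 markings reached so far
depth 3: 11 markings reached so far
target is not among the 11 markings reachable within 3 steps

NO — not reachable within 3 firings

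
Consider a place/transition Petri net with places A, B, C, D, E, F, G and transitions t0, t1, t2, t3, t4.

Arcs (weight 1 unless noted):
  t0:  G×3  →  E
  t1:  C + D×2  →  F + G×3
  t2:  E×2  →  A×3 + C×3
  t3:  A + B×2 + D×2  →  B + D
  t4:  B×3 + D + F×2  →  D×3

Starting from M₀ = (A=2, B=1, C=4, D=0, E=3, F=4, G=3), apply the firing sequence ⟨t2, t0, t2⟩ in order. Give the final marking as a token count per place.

step 1: fire t2:  (A=2, B=1, C=4, D=0, E=3, F=4, G=3) → (A=5, B=1, C=7, D=0, E=1, F=4, G=3)
step 2: fire t0:  (A=5, B=1, C=7, D=0, E=1, F=4, G=3) → (A=5, B=1, C=7, D=0, E=2, F=4, G=0)
step 3: fire t2:  (A=5, B=1, C=7, D=0, E=2, F=4, G=0) → (A=8, B=1, C=10, D=0, E=0, F=4, G=0)

(A=8, B=1, C=10, D=0, E=0, F=4, G=0)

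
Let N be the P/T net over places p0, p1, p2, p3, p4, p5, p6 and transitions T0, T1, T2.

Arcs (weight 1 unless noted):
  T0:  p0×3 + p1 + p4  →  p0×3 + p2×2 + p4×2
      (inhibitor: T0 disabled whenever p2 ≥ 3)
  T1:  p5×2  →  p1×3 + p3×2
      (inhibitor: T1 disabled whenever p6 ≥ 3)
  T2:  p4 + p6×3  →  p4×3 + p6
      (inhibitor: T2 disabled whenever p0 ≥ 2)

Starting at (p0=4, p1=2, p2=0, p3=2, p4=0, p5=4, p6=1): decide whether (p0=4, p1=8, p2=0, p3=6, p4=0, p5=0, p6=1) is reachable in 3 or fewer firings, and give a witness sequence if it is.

step 1: fire T1:  (p0=4, p1=2, p2=0, p3=2, p4=0, p5=4, p6=1) → (p0=4, p1=5, p2=0, p3=4, p4=0, p5=2, p6=1)
step 2: fire T1:  (p0=4, p1=5, p2=0, p3=4, p4=0, p5=2, p6=1) → (p0=4, p1=8, p2=0, p3=6, p4=0, p5=0, p6=1)

YES — reachable via ⟨T1, T1⟩ (2 firings)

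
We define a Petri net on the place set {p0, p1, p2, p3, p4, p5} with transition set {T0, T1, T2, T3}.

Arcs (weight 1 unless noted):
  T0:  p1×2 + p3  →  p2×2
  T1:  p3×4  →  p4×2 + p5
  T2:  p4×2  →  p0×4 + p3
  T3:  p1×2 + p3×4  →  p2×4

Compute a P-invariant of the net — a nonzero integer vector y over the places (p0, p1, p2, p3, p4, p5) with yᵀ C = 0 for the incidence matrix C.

Incidence matrix C (rows=places, cols=transitions):
       T0   T1   T2   T3
   p0   0    0    4    0
   p1  -2    0    0   -2
   p2   2    0    0    4
   p3  -1   -4    1   -4
   p4   0    2   -2    0
   p5   0    1    0    0

Candidate y = [3, 4, 6, 4, 8, 0]; check y·C column-wise:
  col T0: 3·0 + 4·-2 + 6·2 + 4·-1 + 8·0 = 0
  col T1: 3·0 + 4·0 + 6·0 + 4·-4 + 8·2 + 0·1 = 0
  col T2: 3·4 + 4·0 + 6·0 + 4·1 + 8·-2 = 0
  col T3: 3·0 + 4·-2 + 6·4 + 4·-4 + 8·0 = 0

y = (p0:3, p1:4, p2:6, p3:4, p4:8, p5:0)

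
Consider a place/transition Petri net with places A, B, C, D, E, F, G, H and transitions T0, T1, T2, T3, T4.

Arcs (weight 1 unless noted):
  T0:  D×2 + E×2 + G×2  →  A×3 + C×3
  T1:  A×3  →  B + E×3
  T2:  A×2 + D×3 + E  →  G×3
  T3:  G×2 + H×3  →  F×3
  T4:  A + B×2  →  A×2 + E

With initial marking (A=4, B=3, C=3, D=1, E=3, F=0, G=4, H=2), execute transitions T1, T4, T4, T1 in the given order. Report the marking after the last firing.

step 1: fire T1:  (A=4, B=3, C=3, D=1, E=3, F=0, G=4, H=2) → (A=1, B=4, C=3, D=1, E=6, F=0, G=4, H=2)
step 2: fire T4:  (A=1, B=4, C=3, D=1, E=6, F=0, G=4, H=2) → (A=2, B=2, C=3, D=1, E=7, F=0, G=4, H=2)
step 3: fire T4:  (A=2, B=2, C=3, D=1, E=7, F=0, G=4, H=2) → (A=3, B=0, C=3, D=1, E=8, F=0, G=4, H=2)
step 4: fire T1:  (A=3, B=0, C=3, D=1, E=8, F=0, G=4, H=2) → (A=0, B=1, C=3, D=1, E=11, F=0, G=4, H=2)

(A=0, B=1, C=3, D=1, E=11, F=0, G=4, H=2)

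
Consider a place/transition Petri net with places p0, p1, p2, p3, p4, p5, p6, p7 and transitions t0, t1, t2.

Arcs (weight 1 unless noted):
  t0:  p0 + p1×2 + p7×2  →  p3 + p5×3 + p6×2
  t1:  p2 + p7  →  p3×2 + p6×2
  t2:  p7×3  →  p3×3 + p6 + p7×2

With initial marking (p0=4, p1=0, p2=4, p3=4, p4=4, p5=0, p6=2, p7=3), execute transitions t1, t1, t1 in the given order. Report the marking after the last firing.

(p0=4, p1=0, p2=1, p3=10, p4=4, p5=0, p6=8, p7=0)

step 1: fire t1:  (p0=4, p1=0, p2=4, p3=4, p4=4, p5=0, p6=2, p7=3) → (p0=4, p1=0, p2=3, p3=6, p4=4, p5=0, p6=4, p7=2)
step 2: fire t1:  (p0=4, p1=0, p2=3, p3=6, p4=4, p5=0, p6=4, p7=2) → (p0=4, p1=0, p2=2, p3=8, p4=4, p5=0, p6=6, p7=1)
step 3: fire t1:  (p0=4, p1=0, p2=2, p3=8, p4=4, p5=0, p6=6, p7=1) → (p0=4, p1=0, p2=1, p3=10, p4=4, p5=0, p6=8, p7=0)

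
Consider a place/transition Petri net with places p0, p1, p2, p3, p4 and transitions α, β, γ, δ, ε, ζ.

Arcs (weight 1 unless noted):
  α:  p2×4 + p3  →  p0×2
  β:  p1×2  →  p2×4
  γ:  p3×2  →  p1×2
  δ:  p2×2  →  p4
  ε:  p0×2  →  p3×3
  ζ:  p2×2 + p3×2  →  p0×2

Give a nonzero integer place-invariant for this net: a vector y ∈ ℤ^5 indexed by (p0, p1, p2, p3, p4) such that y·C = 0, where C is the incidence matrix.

y = (p0:3, p1:2, p2:1, p3:2, p4:2)

Incidence matrix C (rows=places, cols=transitions):
        α    β    γ    δ    ε    ζ
   p0   2    0    0    0   -2    2
   p1   0   -2    2    0    0    0
   p2  -4    4    0   -2    0   -2
   p3  -1    0   -2    0    3   -2
   p4   0    0    0    1    0    0

Candidate y = [3, 2, 1, 2, 2]; check y·C column-wise:
  col α: 3·2 + 2·0 + 1·-4 + 2·-1 + 2·0 = 0
  col β: 3·0 + 2·-2 + 1·4 + 2·0 + 2·0 = 0
  col γ: 3·0 + 2·2 + 1·0 + 2·-2 + 2·0 = 0
  col δ: 3·0 + 2·0 + 1·-2 + 2·0 + 2·1 = 0
  col ε: 3·-2 + 2·0 + 1·0 + 2·3 + 2·0 = 0
  col ζ: 3·2 + 2·0 + 1·-2 + 2·-2 + 2·0 = 0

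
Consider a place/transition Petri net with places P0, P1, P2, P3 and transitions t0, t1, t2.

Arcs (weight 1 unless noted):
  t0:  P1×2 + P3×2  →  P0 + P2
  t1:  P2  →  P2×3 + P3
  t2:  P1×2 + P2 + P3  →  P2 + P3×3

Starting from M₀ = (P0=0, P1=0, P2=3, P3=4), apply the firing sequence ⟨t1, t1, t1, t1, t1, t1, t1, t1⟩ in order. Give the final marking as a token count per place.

(P0=0, P1=0, P2=19, P3=12)

step 1: fire t1:  (P0=0, P1=0, P2=3, P3=4) → (P0=0, P1=0, P2=5, P3=5)
step 2: fire t1:  (P0=0, P1=0, P2=5, P3=5) → (P0=0, P1=0, P2=7, P3=6)
step 3: fire t1:  (P0=0, P1=0, P2=7, P3=6) → (P0=0, P1=0, P2=9, P3=7)
step 4: fire t1:  (P0=0, P1=0, P2=9, P3=7) → (P0=0, P1=0, P2=11, P3=8)
step 5: fire t1:  (P0=0, P1=0, P2=11, P3=8) → (P0=0, P1=0, P2=13, P3=9)
step 6: fire t1:  (P0=0, P1=0, P2=13, P3=9) → (P0=0, P1=0, P2=15, P3=10)
step 7: fire t1:  (P0=0, P1=0, P2=15, P3=10) → (P0=0, P1=0, P2=17, P3=11)
step 8: fire t1:  (P0=0, P1=0, P2=17, P3=11) → (P0=0, P1=0, P2=19, P3=12)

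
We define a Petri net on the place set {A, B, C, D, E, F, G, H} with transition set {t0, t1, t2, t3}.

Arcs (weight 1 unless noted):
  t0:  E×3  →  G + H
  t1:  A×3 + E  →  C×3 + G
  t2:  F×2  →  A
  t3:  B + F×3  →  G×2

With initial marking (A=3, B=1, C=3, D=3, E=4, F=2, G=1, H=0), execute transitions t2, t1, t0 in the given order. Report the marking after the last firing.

step 1: fire t2:  (A=3, B=1, C=3, D=3, E=4, F=2, G=1, H=0) → (A=4, B=1, C=3, D=3, E=4, F=0, G=1, H=0)
step 2: fire t1:  (A=4, B=1, C=3, D=3, E=4, F=0, G=1, H=0) → (A=1, B=1, C=6, D=3, E=3, F=0, G=2, H=0)
step 3: fire t0:  (A=1, B=1, C=6, D=3, E=3, F=0, G=2, H=0) → (A=1, B=1, C=6, D=3, E=0, F=0, G=3, H=1)

(A=1, B=1, C=6, D=3, E=0, F=0, G=3, H=1)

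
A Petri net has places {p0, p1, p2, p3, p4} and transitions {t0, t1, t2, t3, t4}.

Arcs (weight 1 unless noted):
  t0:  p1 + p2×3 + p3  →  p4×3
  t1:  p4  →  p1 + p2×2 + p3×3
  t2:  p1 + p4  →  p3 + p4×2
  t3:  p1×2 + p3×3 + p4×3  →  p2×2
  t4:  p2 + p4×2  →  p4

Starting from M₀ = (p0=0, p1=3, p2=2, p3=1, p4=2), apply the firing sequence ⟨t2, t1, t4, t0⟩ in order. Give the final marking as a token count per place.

(p0=0, p1=2, p2=0, p3=4, p4=4)

step 1: fire t2:  (p0=0, p1=3, p2=2, p3=1, p4=2) → (p0=0, p1=2, p2=2, p3=2, p4=3)
step 2: fire t1:  (p0=0, p1=2, p2=2, p3=2, p4=3) → (p0=0, p1=3, p2=4, p3=5, p4=2)
step 3: fire t4:  (p0=0, p1=3, p2=4, p3=5, p4=2) → (p0=0, p1=3, p2=3, p3=5, p4=1)
step 4: fire t0:  (p0=0, p1=3, p2=3, p3=5, p4=1) → (p0=0, p1=2, p2=0, p3=4, p4=4)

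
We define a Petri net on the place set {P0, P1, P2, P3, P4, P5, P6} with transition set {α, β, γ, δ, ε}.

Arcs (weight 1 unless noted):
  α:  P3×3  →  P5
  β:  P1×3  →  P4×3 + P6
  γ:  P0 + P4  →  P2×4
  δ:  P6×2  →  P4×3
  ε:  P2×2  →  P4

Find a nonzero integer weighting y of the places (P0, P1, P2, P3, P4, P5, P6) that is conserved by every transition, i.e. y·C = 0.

Incidence matrix C (rows=places, cols=transitions):
        α    β    γ    δ    ε
   P0   0    0   -1    0    0
   P1   0   -3    0    0    0
   P2   0    0    4    0   -2
   P3  -3    0    0    0    0
   P4   0    3   -1    3    1
   P5   1    0    0    0    0
   P6   0    1    0   -2    0

Candidate y = [0, 0, 0, 1, 0, 3, 0]; check y·C column-wise:
  col α: 1·-3 + 3·1 = 0
  col β: 0·-3 + 1·0 + 0·3 + 3·0 + 0·1 = 0
  col γ: 0·-1 + 0·4 + 1·0 + 0·-1 + 3·0 = 0
  col δ: 1·0 + 0·3 + 3·0 + 0·-2 = 0
  col ε: 0·-2 + 1·0 + 0·1 + 3·0 = 0

y = (P0:0, P1:0, P2:0, P3:1, P4:0, P5:3, P6:0)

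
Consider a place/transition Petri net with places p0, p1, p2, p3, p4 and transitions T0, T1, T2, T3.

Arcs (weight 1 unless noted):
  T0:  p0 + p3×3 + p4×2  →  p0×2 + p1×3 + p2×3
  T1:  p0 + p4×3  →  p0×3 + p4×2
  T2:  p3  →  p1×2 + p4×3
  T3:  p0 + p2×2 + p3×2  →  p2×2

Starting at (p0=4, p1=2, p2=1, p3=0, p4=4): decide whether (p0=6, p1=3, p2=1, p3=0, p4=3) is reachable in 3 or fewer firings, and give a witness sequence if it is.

NO — not reachable within 3 firings

depth 0: 1 marking
depth 1: 2 markings reached so far
depth 2: 3 markings reached so far
depth 3: 3 markings reached so far
(frontier empty at depth 3; search complete)
target is not among the 3 markings reachable within 3 steps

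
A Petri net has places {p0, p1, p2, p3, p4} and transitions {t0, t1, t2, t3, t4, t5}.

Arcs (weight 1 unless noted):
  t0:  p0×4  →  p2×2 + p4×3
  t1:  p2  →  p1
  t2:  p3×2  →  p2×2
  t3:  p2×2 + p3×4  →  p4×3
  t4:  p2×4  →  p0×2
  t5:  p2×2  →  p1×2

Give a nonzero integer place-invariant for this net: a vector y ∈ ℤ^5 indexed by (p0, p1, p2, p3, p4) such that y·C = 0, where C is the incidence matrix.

y = (p0:2, p1:1, p2:1, p3:1, p4:2)

Incidence matrix C (rows=places, cols=transitions):
       t0   t1   t2   t3   t4   t5
   p0  -4    0    0    0    2    0
   p1   0    1    0    0    0    2
   p2   2   -1    2   -2   -4   -2
   p3   0    0   -2   -4    0    0
   p4   3    0    0    3    0    0

Candidate y = [2, 1, 1, 1, 2]; check y·C column-wise:
  col t0: 2·-4 + 1·0 + 1·2 + 1·0 + 2·3 = 0
  col t1: 2·0 + 1·1 + 1·-1 + 1·0 + 2·0 = 0
  col t2: 2·0 + 1·0 + 1·2 + 1·-2 + 2·0 = 0
  col t3: 2·0 + 1·0 + 1·-2 + 1·-4 + 2·3 = 0
  col t4: 2·2 + 1·0 + 1·-4 + 1·0 + 2·0 = 0
  col t5: 2·0 + 1·2 + 1·-2 + 1·0 + 2·0 = 0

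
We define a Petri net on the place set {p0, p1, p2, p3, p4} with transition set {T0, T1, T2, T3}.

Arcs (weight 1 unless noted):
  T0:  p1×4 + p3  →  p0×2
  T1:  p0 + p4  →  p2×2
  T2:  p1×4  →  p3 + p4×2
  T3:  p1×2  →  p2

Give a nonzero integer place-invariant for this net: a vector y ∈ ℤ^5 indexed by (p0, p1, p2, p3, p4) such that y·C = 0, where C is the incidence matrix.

Incidence matrix C (rows=places, cols=transitions):
       T0   T1   T2   T3
   p0   2   -1    0    0
   p1  -4    0   -4   -2
   p2   0    2    0    1
   p3  -1    0    1    0
   p4   0   -1    2    0

Candidate y = [4, 1, 2, 4, 0]; check y·C column-wise:
  col T0: 4·2 + 1·-4 + 2·0 + 4·-1 = 0
  col T1: 4·-1 + 1·0 + 2·2 + 4·0 + 0·-1 = 0
  col T2: 4·0 + 1·-4 + 2·0 + 4·1 + 0·2 = 0
  col T3: 4·0 + 1·-2 + 2·1 + 4·0 = 0

y = (p0:4, p1:1, p2:2, p3:4, p4:0)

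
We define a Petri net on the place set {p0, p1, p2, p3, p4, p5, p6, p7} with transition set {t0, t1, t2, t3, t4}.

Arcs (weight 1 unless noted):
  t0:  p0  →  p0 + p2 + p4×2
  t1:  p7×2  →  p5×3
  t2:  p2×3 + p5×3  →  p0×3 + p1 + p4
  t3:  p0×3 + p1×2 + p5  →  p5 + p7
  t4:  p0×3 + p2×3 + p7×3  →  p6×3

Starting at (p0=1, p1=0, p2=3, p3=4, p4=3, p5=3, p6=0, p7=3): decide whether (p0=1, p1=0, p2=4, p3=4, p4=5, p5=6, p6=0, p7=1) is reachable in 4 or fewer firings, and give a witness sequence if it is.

YES — reachable via ⟨t0, t1⟩ (2 firings)

step 1: fire t0:  (p0=1, p1=0, p2=3, p3=4, p4=3, p5=3, p6=0, p7=3) → (p0=1, p1=0, p2=4, p3=4, p4=5, p5=3, p6=0, p7=3)
step 2: fire t1:  (p0=1, p1=0, p2=4, p3=4, p4=5, p5=3, p6=0, p7=3) → (p0=1, p1=0, p2=4, p3=4, p4=5, p5=6, p6=0, p7=1)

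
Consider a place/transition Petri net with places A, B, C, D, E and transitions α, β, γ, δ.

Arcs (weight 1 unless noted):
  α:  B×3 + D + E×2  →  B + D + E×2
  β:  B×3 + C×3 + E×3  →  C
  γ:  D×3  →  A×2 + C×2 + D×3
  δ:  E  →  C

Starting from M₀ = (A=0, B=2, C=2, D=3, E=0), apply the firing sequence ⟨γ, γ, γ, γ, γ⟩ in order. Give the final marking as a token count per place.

step 1: fire γ:  (A=0, B=2, C=2, D=3, E=0) → (A=2, B=2, C=4, D=3, E=0)
step 2: fire γ:  (A=2, B=2, C=4, D=3, E=0) → (A=4, B=2, C=6, D=3, E=0)
step 3: fire γ:  (A=4, B=2, C=6, D=3, E=0) → (A=6, B=2, C=8, D=3, E=0)
step 4: fire γ:  (A=6, B=2, C=8, D=3, E=0) → (A=8, B=2, C=10, D=3, E=0)
step 5: fire γ:  (A=8, B=2, C=10, D=3, E=0) → (A=10, B=2, C=12, D=3, E=0)

(A=10, B=2, C=12, D=3, E=0)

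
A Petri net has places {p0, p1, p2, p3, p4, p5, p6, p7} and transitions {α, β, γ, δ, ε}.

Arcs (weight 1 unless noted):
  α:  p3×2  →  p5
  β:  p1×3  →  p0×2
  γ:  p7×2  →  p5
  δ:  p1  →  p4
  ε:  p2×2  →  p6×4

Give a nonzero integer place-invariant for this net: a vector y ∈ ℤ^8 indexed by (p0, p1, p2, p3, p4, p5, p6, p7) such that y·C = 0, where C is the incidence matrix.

y = (p0:3, p1:2, p2:0, p3:0, p4:2, p5:0, p6:0, p7:0)

Incidence matrix C (rows=places, cols=transitions):
        α    β    γ    δ    ε
   p0   0    2    0    0    0
   p1   0   -3    0   -1    0
   p2   0    0    0    0   -2
   p3  -2    0    0    0    0
   p4   0    0    0    1    0
   p5   1    0    1    0    0
   p6   0    0    0    0    4
   p7   0    0   -2    0    0

Candidate y = [3, 2, 0, 0, 2, 0, 0, 0]; check y·C column-wise:
  col α: 3·0 + 2·0 + 0·-2 + 2·0 + 0·1 = 0
  col β: 3·2 + 2·-3 + 2·0 = 0
  col γ: 3·0 + 2·0 + 2·0 + 0·1 + 0·-2 = 0
  col δ: 3·0 + 2·-1 + 2·1 = 0
  col ε: 3·0 + 2·0 + 0·-2 + 2·0 + 0·4 = 0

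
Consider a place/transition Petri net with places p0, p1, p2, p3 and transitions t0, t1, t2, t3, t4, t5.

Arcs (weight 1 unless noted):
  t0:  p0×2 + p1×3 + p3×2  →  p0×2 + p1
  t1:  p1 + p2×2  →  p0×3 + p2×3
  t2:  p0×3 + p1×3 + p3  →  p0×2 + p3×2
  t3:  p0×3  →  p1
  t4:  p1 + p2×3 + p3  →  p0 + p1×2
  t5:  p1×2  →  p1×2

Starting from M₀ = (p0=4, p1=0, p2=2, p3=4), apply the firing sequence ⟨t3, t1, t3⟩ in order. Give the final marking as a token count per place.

(p0=1, p1=1, p2=3, p3=4)

step 1: fire t3:  (p0=4, p1=0, p2=2, p3=4) → (p0=1, p1=1, p2=2, p3=4)
step 2: fire t1:  (p0=1, p1=1, p2=2, p3=4) → (p0=4, p1=0, p2=3, p3=4)
step 3: fire t3:  (p0=4, p1=0, p2=3, p3=4) → (p0=1, p1=1, p2=3, p3=4)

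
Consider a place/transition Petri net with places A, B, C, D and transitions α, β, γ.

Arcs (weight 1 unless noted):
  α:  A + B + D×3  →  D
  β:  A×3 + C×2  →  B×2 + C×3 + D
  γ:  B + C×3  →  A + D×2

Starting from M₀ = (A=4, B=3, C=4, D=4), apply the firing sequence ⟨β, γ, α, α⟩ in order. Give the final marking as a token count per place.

step 1: fire β:  (A=4, B=3, C=4, D=4) → (A=1, B=5, C=5, D=5)
step 2: fire γ:  (A=1, B=5, C=5, D=5) → (A=2, B=4, C=2, D=7)
step 3: fire α:  (A=2, B=4, C=2, D=7) → (A=1, B=3, C=2, D=5)
step 4: fire α:  (A=1, B=3, C=2, D=5) → (A=0, B=2, C=2, D=3)

(A=0, B=2, C=2, D=3)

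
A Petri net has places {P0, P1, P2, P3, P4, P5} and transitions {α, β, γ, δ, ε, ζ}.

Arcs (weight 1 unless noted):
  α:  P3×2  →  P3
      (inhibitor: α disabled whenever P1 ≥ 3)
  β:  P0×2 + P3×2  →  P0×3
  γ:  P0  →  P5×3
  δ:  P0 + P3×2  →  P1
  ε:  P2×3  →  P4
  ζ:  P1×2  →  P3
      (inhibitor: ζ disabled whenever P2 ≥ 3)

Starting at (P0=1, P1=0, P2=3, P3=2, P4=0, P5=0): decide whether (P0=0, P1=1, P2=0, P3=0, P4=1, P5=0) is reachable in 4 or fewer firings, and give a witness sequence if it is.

step 1: fire δ:  (P0=1, P1=0, P2=3, P3=2, P4=0, P5=0) → (P0=0, P1=1, P2=3, P3=0, P4=0, P5=0)
step 2: fire ε:  (P0=0, P1=1, P2=3, P3=0, P4=0, P5=0) → (P0=0, P1=1, P2=0, P3=0, P4=1, P5=0)

YES — reachable via ⟨δ, ε⟩ (2 firings)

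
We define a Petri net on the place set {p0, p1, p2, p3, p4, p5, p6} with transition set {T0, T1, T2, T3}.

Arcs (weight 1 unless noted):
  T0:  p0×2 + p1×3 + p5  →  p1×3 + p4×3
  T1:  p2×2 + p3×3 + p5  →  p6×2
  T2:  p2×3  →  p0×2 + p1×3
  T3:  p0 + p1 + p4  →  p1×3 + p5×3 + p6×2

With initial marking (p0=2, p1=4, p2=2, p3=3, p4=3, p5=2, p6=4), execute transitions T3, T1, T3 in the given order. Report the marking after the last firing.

(p0=0, p1=8, p2=0, p3=0, p4=1, p5=7, p6=10)

step 1: fire T3:  (p0=2, p1=4, p2=2, p3=3, p4=3, p5=2, p6=4) → (p0=1, p1=6, p2=2, p3=3, p4=2, p5=5, p6=6)
step 2: fire T1:  (p0=1, p1=6, p2=2, p3=3, p4=2, p5=5, p6=6) → (p0=1, p1=6, p2=0, p3=0, p4=2, p5=4, p6=8)
step 3: fire T3:  (p0=1, p1=6, p2=0, p3=0, p4=2, p5=4, p6=8) → (p0=0, p1=8, p2=0, p3=0, p4=1, p5=7, p6=10)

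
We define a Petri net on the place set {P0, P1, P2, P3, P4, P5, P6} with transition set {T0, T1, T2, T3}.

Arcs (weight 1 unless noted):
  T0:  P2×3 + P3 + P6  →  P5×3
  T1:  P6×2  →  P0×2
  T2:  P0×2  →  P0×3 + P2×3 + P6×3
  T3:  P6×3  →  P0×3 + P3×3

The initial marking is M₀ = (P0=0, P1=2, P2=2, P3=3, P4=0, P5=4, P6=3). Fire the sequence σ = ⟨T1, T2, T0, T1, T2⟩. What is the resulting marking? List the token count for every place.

step 1: fire T1:  (P0=0, P1=2, P2=2, P3=3, P4=0, P5=4, P6=3) → (P0=2, P1=2, P2=2, P3=3, P4=0, P5=4, P6=1)
step 2: fire T2:  (P0=2, P1=2, P2=2, P3=3, P4=0, P5=4, P6=1) → (P0=3, P1=2, P2=5, P3=3, P4=0, P5=4, P6=4)
step 3: fire T0:  (P0=3, P1=2, P2=5, P3=3, P4=0, P5=4, P6=4) → (P0=3, P1=2, P2=2, P3=2, P4=0, P5=7, P6=3)
step 4: fire T1:  (P0=3, P1=2, P2=2, P3=2, P4=0, P5=7, P6=3) → (P0=5, P1=2, P2=2, P3=2, P4=0, P5=7, P6=1)
step 5: fire T2:  (P0=5, P1=2, P2=2, P3=2, P4=0, P5=7, P6=1) → (P0=6, P1=2, P2=5, P3=2, P4=0, P5=7, P6=4)

(P0=6, P1=2, P2=5, P3=2, P4=0, P5=7, P6=4)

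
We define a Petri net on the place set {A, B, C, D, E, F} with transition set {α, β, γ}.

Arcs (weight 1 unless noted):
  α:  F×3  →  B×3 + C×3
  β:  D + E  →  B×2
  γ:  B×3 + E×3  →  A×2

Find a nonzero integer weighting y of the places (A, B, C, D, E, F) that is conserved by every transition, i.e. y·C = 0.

Incidence matrix C (rows=places, cols=transitions):
        α    β    γ
    A   0    0    2
    B   3    2   -3
    C   3    0    0
    D   0   -1    0
    E   0   -1   -3
    F  -3    0    0

Candidate y = [3, 2, -2, 4, 0, 0]; check y·C column-wise:
  col α: 3·0 + 2·3 + -2·3 + 4·0 + 0·-3 = 0
  col β: 3·0 + 2·2 + -2·0 + 4·-1 + 0·-1 = 0
  col γ: 3·2 + 2·-3 + -2·0 + 4·0 + 0·-3 = 0

y = (A:3, B:2, C:-2, D:4, E:0, F:0)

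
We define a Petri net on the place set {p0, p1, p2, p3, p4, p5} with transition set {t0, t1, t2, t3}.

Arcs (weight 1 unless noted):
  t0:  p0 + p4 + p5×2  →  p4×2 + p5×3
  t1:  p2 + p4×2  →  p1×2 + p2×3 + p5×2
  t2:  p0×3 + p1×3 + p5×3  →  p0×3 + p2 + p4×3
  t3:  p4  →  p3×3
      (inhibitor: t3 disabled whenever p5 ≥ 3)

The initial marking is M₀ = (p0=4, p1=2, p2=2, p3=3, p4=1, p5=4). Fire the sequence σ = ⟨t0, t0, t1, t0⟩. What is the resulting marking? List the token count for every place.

step 1: fire t0:  (p0=4, p1=2, p2=2, p3=3, p4=1, p5=4) → (p0=3, p1=2, p2=2, p3=3, p4=2, p5=5)
step 2: fire t0:  (p0=3, p1=2, p2=2, p3=3, p4=2, p5=5) → (p0=2, p1=2, p2=2, p3=3, p4=3, p5=6)
step 3: fire t1:  (p0=2, p1=2, p2=2, p3=3, p4=3, p5=6) → (p0=2, p1=4, p2=4, p3=3, p4=1, p5=8)
step 4: fire t0:  (p0=2, p1=4, p2=4, p3=3, p4=1, p5=8) → (p0=1, p1=4, p2=4, p3=3, p4=2, p5=9)

(p0=1, p1=4, p2=4, p3=3, p4=2, p5=9)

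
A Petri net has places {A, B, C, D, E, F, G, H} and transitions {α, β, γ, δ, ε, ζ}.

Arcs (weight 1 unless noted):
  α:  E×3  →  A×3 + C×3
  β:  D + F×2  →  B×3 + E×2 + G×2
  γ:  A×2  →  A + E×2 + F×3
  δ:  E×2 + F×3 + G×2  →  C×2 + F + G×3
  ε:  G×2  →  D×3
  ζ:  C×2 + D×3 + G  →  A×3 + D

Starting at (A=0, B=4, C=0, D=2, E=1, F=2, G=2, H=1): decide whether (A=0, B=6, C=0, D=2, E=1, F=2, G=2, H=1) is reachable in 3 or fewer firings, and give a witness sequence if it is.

depth 0: 1 marking
depth 1: 3 markings reached so far
depth 2: 5 markings reached so far
depth 3: 8 markings reached so far
target is not among the 8 markings reachable within 3 steps

NO — not reachable within 3 firings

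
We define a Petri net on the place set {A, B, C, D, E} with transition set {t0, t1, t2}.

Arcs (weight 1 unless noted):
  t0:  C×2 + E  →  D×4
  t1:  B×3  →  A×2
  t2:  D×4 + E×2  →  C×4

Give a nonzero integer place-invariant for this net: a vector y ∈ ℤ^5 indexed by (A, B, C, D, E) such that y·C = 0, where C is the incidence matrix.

y = (A:3, B:2, C:0, D:0, E:0)

Incidence matrix C (rows=places, cols=transitions):
       t0   t1   t2
    A   0    2    0
    B   0   -3    0
    C  -2    0    4
    D   4    0   -4
    E  -1    0   -2

Candidate y = [3, 2, 0, 0, 0]; check y·C column-wise:
  col t0: 3·0 + 2·0 + 0·-2 + 0·4 + 0·-1 = 0
  col t1: 3·2 + 2·-3 = 0
  col t2: 3·0 + 2·0 + 0·4 + 0·-4 + 0·-2 = 0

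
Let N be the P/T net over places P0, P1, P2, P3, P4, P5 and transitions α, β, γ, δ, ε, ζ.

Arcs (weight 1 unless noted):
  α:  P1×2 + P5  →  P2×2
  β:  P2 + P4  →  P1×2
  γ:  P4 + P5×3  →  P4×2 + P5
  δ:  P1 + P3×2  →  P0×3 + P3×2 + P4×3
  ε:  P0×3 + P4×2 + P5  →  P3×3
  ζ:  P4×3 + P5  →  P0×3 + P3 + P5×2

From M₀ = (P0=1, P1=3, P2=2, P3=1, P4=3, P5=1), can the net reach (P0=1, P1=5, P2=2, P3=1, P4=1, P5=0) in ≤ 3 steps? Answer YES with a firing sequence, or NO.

YES — reachable via ⟨α, β, β⟩ (3 firings)

step 1: fire α:  (P0=1, P1=3, P2=2, P3=1, P4=3, P5=1) → (P0=1, P1=1, P2=4, P3=1, P4=3, P5=0)
step 2: fire β:  (P0=1, P1=1, P2=4, P3=1, P4=3, P5=0) → (P0=1, P1=3, P2=3, P3=1, P4=2, P5=0)
step 3: fire β:  (P0=1, P1=3, P2=3, P3=1, P4=2, P5=0) → (P0=1, P1=5, P2=2, P3=1, P4=1, P5=0)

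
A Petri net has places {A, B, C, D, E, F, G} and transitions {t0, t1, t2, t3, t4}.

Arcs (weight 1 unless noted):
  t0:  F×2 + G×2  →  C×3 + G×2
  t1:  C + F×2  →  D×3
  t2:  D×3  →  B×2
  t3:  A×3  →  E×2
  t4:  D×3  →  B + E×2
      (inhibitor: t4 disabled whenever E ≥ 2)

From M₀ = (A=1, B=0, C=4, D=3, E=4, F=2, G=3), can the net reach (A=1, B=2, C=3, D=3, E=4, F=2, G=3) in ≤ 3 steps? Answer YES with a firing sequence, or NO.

NO — not reachable within 3 firings

depth 0: 1 marking
depth 1: 4 markings reached so far
depth 2: 6 markings reached so far
depth 3: 7 markings reached so far
target is not among the 7 markings reachable within 3 steps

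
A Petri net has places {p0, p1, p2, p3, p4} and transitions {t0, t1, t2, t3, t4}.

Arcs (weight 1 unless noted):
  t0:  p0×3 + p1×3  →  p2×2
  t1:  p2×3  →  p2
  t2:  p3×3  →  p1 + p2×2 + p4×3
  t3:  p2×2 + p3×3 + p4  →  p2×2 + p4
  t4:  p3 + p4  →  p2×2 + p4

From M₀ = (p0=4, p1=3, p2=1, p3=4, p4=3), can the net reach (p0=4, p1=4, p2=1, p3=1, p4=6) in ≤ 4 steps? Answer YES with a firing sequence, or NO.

step 1: fire t2:  (p0=4, p1=3, p2=1, p3=4, p4=3) → (p0=4, p1=4, p2=3, p3=1, p4=6)
step 2: fire t1:  (p0=4, p1=4, p2=3, p3=1, p4=6) → (p0=4, p1=4, p2=1, p3=1, p4=6)

YES — reachable via ⟨t2, t1⟩ (2 firings)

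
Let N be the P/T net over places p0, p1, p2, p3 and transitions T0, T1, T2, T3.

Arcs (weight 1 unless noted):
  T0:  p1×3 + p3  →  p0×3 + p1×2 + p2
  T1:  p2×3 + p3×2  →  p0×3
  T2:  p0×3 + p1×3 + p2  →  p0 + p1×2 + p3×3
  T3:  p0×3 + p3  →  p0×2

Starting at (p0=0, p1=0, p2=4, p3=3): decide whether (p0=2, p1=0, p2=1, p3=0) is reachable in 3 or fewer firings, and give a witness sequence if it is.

YES — reachable via ⟨T1, T3⟩ (2 firings)

step 1: fire T1:  (p0=0, p1=0, p2=4, p3=3) → (p0=3, p1=0, p2=1, p3=1)
step 2: fire T3:  (p0=3, p1=0, p2=1, p3=1) → (p0=2, p1=0, p2=1, p3=0)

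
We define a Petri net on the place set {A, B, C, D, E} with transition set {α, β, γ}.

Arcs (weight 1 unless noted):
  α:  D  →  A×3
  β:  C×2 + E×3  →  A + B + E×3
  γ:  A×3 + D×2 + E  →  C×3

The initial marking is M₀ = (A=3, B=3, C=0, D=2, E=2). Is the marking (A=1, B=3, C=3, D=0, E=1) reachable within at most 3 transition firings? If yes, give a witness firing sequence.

NO — not reachable within 3 firings

depth 0: 1 marking
depth 1: 3 markings reached so far
depth 2: 4 markings reached so far
depth 3: 4 markings reached so far
(frontier empty at depth 3; search complete)
target is not among the 4 markings reachable within 3 steps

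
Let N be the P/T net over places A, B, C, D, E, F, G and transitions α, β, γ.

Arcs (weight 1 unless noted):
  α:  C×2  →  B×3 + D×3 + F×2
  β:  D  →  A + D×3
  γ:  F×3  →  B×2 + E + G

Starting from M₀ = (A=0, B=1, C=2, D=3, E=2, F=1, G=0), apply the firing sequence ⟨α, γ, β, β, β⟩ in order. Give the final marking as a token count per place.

(A=3, B=6, C=0, D=12, E=3, F=0, G=1)

step 1: fire α:  (A=0, B=1, C=2, D=3, E=2, F=1, G=0) → (A=0, B=4, C=0, D=6, E=2, F=3, G=0)
step 2: fire γ:  (A=0, B=4, C=0, D=6, E=2, F=3, G=0) → (A=0, B=6, C=0, D=6, E=3, F=0, G=1)
step 3: fire β:  (A=0, B=6, C=0, D=6, E=3, F=0, G=1) → (A=1, B=6, C=0, D=8, E=3, F=0, G=1)
step 4: fire β:  (A=1, B=6, C=0, D=8, E=3, F=0, G=1) → (A=2, B=6, C=0, D=10, E=3, F=0, G=1)
step 5: fire β:  (A=2, B=6, C=0, D=10, E=3, F=0, G=1) → (A=3, B=6, C=0, D=12, E=3, F=0, G=1)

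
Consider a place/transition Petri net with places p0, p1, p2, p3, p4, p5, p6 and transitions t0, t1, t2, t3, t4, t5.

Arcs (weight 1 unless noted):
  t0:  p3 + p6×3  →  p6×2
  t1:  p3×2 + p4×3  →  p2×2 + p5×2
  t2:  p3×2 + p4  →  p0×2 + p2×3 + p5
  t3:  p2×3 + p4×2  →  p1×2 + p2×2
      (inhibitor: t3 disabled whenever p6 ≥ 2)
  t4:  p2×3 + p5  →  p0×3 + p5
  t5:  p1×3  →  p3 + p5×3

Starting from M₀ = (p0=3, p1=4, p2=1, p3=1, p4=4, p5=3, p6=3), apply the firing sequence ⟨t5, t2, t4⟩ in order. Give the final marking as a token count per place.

step 1: fire t5:  (p0=3, p1=4, p2=1, p3=1, p4=4, p5=3, p6=3) → (p0=3, p1=1, p2=1, p3=2, p4=4, p5=6, p6=3)
step 2: fire t2:  (p0=3, p1=1, p2=1, p3=2, p4=4, p5=6, p6=3) → (p0=5, p1=1, p2=4, p3=0, p4=3, p5=7, p6=3)
step 3: fire t4:  (p0=5, p1=1, p2=4, p3=0, p4=3, p5=7, p6=3) → (p0=8, p1=1, p2=1, p3=0, p4=3, p5=7, p6=3)

(p0=8, p1=1, p2=1, p3=0, p4=3, p5=7, p6=3)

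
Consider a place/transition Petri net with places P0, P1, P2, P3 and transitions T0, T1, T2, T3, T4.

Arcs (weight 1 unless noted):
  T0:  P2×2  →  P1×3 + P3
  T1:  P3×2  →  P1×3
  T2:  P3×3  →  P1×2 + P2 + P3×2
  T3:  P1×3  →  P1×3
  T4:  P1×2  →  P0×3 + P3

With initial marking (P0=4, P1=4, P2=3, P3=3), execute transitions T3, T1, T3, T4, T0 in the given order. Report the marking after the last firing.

step 1: fire T3:  (P0=4, P1=4, P2=3, P3=3) → (P0=4, P1=4, P2=3, P3=3)
step 2: fire T1:  (P0=4, P1=4, P2=3, P3=3) → (P0=4, P1=7, P2=3, P3=1)
step 3: fire T3:  (P0=4, P1=7, P2=3, P3=1) → (P0=4, P1=7, P2=3, P3=1)
step 4: fire T4:  (P0=4, P1=7, P2=3, P3=1) → (P0=7, P1=5, P2=3, P3=2)
step 5: fire T0:  (P0=7, P1=5, P2=3, P3=2) → (P0=7, P1=8, P2=1, P3=3)

(P0=7, P1=8, P2=1, P3=3)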